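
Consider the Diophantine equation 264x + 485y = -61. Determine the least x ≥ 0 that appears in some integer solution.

31

gcd(485, 264):
  485 = 1*264 + 221
  264 = 1*221 + 43
  221 = 5*43 + 6
  43 = 7*6 + 1
  6 = 6*1
so gcd(485, 264) = 1.
1 divides -61, so solutions exist.
Back-substitute for Bézout coefficients:
  1 = 43 - 7*6
  ... = 264*(79) + 485*(-43)
Scale by -61/1 = -61: (x₀, y₀) = (-4819, 2623).
General solution: x = -4819 + 485t, y = 2623 - 264t for integer t.
x ≥ 0: smallest is -4819 mod 485 = 31 (at t = 10), with y = -17.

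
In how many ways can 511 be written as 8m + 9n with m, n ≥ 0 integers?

gcd(9, 8) = 1.
By Bézout, 8·(-1) + 9·(1) = 1.
One solution: (2, 55).
General: m = 2 + 9t, n = 55 - 8t.
m ≥ 0 ⇒ t ≥ 0; n ≥ 0 ⇒ t ≤ 6. So t ∈ [0, 6]: 7 solutions.

7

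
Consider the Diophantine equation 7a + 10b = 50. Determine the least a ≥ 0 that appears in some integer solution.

gcd(10, 7):
  10 = 1·7 + 3
  7 = 2·3 + 1
  3 = 3·1
so gcd(10, 7) = 1.
1 divides 50, so solutions exist.
Back-substitute for Bézout coefficients:
  1 = 7 - 2·3
  ... = 7·(3) + 10·(-2)
Scale by 50/1 = 50: (a₀, b₀) = (150, -100).
General solution: a = 150 + 10t, b = -100 - 7t for integer t.
a ≥ 0: smallest is 150 mod 10 = 0 (at t = -15), with b = 5.

0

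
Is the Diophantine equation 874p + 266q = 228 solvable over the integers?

yes

gcd(874, 266) = 38.
38 divides 228, so integer solutions exist.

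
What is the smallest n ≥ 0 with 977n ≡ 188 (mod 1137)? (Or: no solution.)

880

gcd(1137, 977) = 1.
1 divides 188, so solutions exist.
By Bézout, 977·(-334) + 1137·(287) = 1.
So 977·(-334) ≡ 1 (mod 1137); multiply by 188: n ≡ -62792 (mod 1137).
Smallest nonnegative: n = -62792 mod 1137 = 880.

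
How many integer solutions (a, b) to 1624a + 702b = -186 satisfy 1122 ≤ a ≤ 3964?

8

gcd(1624, 702) = 2  (1624 = 2·702 + 220, 702 = 3·220 + 42, 220 = 5·42 + 10, 42 = 4·10 + 2, 10 = 5·2).
Back-substituting, 1624·(-67) + 702·(155) = 2.
Scale by -93: particular solution (6231, -14415); reduce a mod 351: (264, -611).
General solution: a = 264 + 351t, b = -611 - 812t for integer t.
1122 ≤ 264 + 351t ≤ 3964 gives t ∈ [3, 10], which is 8 values.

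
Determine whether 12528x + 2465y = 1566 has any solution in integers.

gcd(12528, 2465) = 29  (12528 = 5×2465 + 203, 2465 = 12×203 + 29, 203 = 7×29).
29 divides 1566, so integer solutions exist.

yes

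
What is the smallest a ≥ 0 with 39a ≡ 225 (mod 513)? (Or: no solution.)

111

gcd(513, 39) = 3  (513 = 13·39 + 6, 39 = 6·6 + 3, 6 = 2·3).
3 divides 225, so solutions exist.
Back-substituting, 39·(79) + 513·(-6) = 3.
So 39·(79) ≡ 3 (mod 513); multiply by 75: a ≡ 5925 (mod 171).
Smallest nonnegative: a = 5925 mod 171 = 111.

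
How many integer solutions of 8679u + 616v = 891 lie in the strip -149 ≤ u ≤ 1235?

gcd(8679, 616) = 11.
By Bézout, 8679*(-11) + 616*(155) = 11.
Particular solution: (5, -69).
General solution: u = 5 + 56t, v = -69 - 789t for integer t.
-149 ≤ 5 + 56t ≤ 1235 gives t ∈ [-2, 21], which is 24 values.

24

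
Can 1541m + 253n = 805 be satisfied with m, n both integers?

yes

gcd(1541, 253) = 23  (1541 = 6*253 + 23, 253 = 11*23).
23 divides 805, so integer solutions exist.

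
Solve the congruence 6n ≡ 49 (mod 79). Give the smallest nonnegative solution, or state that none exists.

74

gcd(79, 6) = 1  (79 = 13·6 + 1, 6 = 6·1).
1 divides 49, so solutions exist.
Back-substituting, 6·(-13) + 79·(1) = 1.
So 6·(-13) ≡ 1 (mod 79); multiply by 49: n ≡ -637 (mod 79).
Smallest nonnegative: n = -637 mod 79 = 74.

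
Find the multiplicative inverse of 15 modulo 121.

gcd(121, 15):
  121 = 8*15 + 1
  15 = 15*1
so gcd(121, 15) = 1.
Back-substitute for Bézout coefficients:
  1 = 121 - 8*15
  ... = 15*(-8) + 121*(1)
So 15*-8 ≡ 1 (mod 121), and -8 mod 121 = 113.

113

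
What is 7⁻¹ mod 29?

25

gcd(29, 7) = 1  (29 = 4*7 + 1, 7 = 7*1).
Back-substituting, 7*(-4) + 29*(1) = 1.
So 7*-4 ≡ 1 (mod 29), and -4 mod 29 = 25.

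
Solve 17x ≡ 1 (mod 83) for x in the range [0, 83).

44

gcd(83, 17) = 1  (83 = 4·17 + 15, 17 = 1·15 + 2, 15 = 7·2 + 1, 2 = 2·1).
Back-substituting, 17·(-39) + 83·(8) = 1.
So 17·-39 ≡ 1 (mod 83), and -39 mod 83 = 44.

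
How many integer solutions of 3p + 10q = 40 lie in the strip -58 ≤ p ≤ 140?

20

gcd(10, 3) = 1.
By Bézout, 3·(-3) + 10·(1) = 1.
Particular solution: (0, 4).
General solution: p = 0 + 10t, q = 4 - 3t for integer t.
-58 ≤ 0 + 10t ≤ 140 gives t ∈ [-5, 14], which is 20 values.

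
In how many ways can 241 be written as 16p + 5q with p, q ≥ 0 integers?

gcd(16, 5) = 1  (16 = 3×5 + 1, 5 = 5×1).
Back-substituting, 16×(1) + 5×(-3) = 1.
Scale by 241: one solution is (241, -723). Reduce p mod 5: (1, 45).
General: p = 1 + 5t, q = 45 - 16t.
p ≥ 0 ⇒ t ≥ 0; q ≥ 0 ⇒ t ≤ 2. So t ∈ [0, 2]: 3 solutions.

3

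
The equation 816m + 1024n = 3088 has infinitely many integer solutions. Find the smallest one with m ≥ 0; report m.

59

gcd(1024, 816) = 16.
16 divides 3088, so solutions exist.
By Bézout, 816*(-5) + 1024*(4) = 16.
Scale by 3088/16 = 193: (m₀, n₀) = (-965, 772).
General solution: m = -965 + 64t, n = 772 - 51t for integer t.
m ≥ 0: smallest is -965 mod 64 = 59 (at t = 16), with n = -44.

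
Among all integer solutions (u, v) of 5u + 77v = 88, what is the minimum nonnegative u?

gcd(77, 5):
  77 = 15·5 + 2
  5 = 2·2 + 1
  2 = 2·1
so gcd(77, 5) = 1.
1 divides 88, so solutions exist.
Back-substitute for Bézout coefficients:
  1 = 5 - 2·2
  ... = 5·(31) + 77·(-2)
Scale by 88/1 = 88: (u₀, v₀) = (2728, -176).
General solution: u = 2728 + 77t, v = -176 - 5t for integer t.
u ≥ 0: smallest is 2728 mod 77 = 33 (at t = -35), with v = -1.

33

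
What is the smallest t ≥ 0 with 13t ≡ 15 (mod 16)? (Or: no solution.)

gcd(16, 13) = 1.
1 divides 15, so solutions exist.
By Bézout, 13×(5) + 16×(-4) = 1.
So 13×(5) ≡ 1 (mod 16); multiply by 15: t ≡ 75 (mod 16).
Smallest nonnegative: t = 75 mod 16 = 11.

11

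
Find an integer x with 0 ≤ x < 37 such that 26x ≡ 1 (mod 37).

gcd(37, 26) = 1.
By Bézout, 26×(10) + 37×(-7) = 1.
So 26×10 ≡ 1 (mod 37), and 10 mod 37 = 10.

10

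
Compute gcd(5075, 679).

7

gcd(5075, 679) = 7  (5075 = 7·679 + 322, 679 = 2·322 + 35, 322 = 9·35 + 7, 35 = 5·7).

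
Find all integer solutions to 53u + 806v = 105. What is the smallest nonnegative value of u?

gcd(806, 53) = 1.
1 divides 105, so solutions exist.
By Bézout, 53×(365) + 806×(-24) = 1.
Scale by 105/1 = 105: (u₀, v₀) = (38325, -2520).
General solution: u = 38325 + 806t, v = -2520 - 53t for integer t.
u ≥ 0: smallest is 38325 mod 806 = 443 (at t = -47), with v = -29.

443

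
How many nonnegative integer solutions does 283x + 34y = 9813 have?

1

gcd(283, 34) = 1  (283 = 8·34 + 11, 34 = 3·11 + 1, 11 = 11·1).
Back-substituting, 283·(-3) + 34·(25) = 1.
Scale by 9813: one solution is (-29439, 245325). Reduce x mod 34: (5, 247).
General: x = 5 + 34t, y = 247 - 283t.
x ≥ 0 ⇒ t ≥ 0; y ≥ 0 ⇒ t ≤ 0. So t ∈ [0, 0]: 1 solution.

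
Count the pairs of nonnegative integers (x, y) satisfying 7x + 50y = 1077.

gcd(50, 7):
  50 = 7·7 + 1
  7 = 7·1
so gcd(50, 7) = 1.
Back-substitute for Bézout coefficients:
  1 = 50 - 7·7
  ... = 7·(-7) + 50·(1)
Scale by 1077: one solution is (-7539, 1077). Reduce x mod 50: (11, 20).
General: x = 11 + 50t, y = 20 - 7t.
x ≥ 0 ⇒ t ≥ 0; y ≥ 0 ⇒ t ≤ 2. So t ∈ [0, 2]: 3 solutions.

3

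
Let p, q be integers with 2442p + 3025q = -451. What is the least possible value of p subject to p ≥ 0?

gcd(3025, 2442) = 11  (3025 = 1*2442 + 583, 2442 = 4*583 + 110, 583 = 5*110 + 33, 110 = 3*33 + 11, 33 = 3*11).
11 divides -451, so solutions exist.
Back-substituting, 2442*(83) + 3025*(-67) = 11.
Scale by -451/11 = -41: (p₀, q₀) = (-3403, 2747).
General solution: p = -3403 + 275t, q = 2747 - 222t for integer t.
p ≥ 0: smallest is -3403 mod 275 = 172 (at t = 13), with q = -139.

172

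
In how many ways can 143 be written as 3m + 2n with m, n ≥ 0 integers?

gcd(3, 2) = 1  (3 = 1·2 + 1, 2 = 2·1).
Back-substituting, 3·(1) + 2·(-1) = 1.
Scale by 143: one solution is (143, -143). Reduce m mod 2: (1, 70).
General: m = 1 + 2t, n = 70 - 3t.
m ≥ 0 ⇒ t ≥ 0; n ≥ 0 ⇒ t ≤ 23. So t ∈ [0, 23]: 24 solutions.

24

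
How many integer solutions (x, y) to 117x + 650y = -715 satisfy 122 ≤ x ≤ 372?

5

gcd(650, 117) = 13.
By Bézout, 117*(-11) + 650*(2) = 13.
Particular solution: (5, -2).
General solution: x = 5 + 50t, y = -2 - 9t for integer t.
122 ≤ 5 + 50t ≤ 372 gives t ∈ [3, 7], which is 5 values.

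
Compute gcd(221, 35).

gcd(221, 35) = 1  (221 = 6·35 + 11, 35 = 3·11 + 2, 11 = 5·2 + 1, 2 = 2·1).

1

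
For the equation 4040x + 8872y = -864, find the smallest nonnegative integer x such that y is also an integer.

gcd(8872, 4040):
  8872 = 2·4040 + 792
  4040 = 5·792 + 80
  792 = 9·80 + 72
  80 = 1·72 + 8
  72 = 9·8
so gcd(8872, 4040) = 8.
8 divides -864, so solutions exist.
Back-substitute for Bézout coefficients:
  8 = 80 - 1·72
  ... = 4040·(112) + 8872·(-51)
Scale by -864/8 = -108: (x₀, y₀) = (-12096, 5508).
General solution: x = -12096 + 1109t, y = 5508 - 505t for integer t.
x ≥ 0: smallest is -12096 mod 1109 = 103 (at t = 11), with y = -47.

103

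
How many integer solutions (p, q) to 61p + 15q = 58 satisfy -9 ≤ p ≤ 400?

gcd(61, 15) = 1.
By Bézout, 61*(1) + 15*(-4) = 1.
Particular solution: (13, -49).
General solution: p = 13 + 15t, q = -49 - 61t for integer t.
-9 ≤ 13 + 15t ≤ 400 gives t ∈ [-1, 25], which is 27 values.

27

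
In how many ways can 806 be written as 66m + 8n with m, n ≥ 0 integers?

gcd(66, 8):
  66 = 8·8 + 2
  8 = 4·2
so gcd(66, 8) = 2.
Back-substitute for Bézout coefficients:
  2 = 66 - 8·8
  ... = 66·(1) + 8·(-8)
Scale by 403: one solution is (403, -3224). Reduce m mod 4: (3, 76).
General: m = 3 + 4t, n = 76 - 33t.
m ≥ 0 ⇒ t ≥ 0; n ≥ 0 ⇒ t ≤ 2. So t ∈ [0, 2]: 3 solutions.

3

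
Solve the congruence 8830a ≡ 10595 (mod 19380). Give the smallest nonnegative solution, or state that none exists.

no solution

gcd(19380, 8830) = 10.
10 does not divide 10595, so the congruence has no solution.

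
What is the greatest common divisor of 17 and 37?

gcd(37, 17):
  37 = 2*17 + 3
  17 = 5*3 + 2
  3 = 1*2 + 1
  2 = 2*1
so gcd(37, 17) = 1.

1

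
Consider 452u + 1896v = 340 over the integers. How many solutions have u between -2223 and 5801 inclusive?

17

gcd(1896, 452):
  1896 = 4*452 + 88
  452 = 5*88 + 12
  88 = 7*12 + 4
  12 = 3*4
so gcd(1896, 452) = 4.
Back-substitute for Bézout coefficients:
  4 = 88 - 7*12
  ... = 452*(-151) + 1896*(36)
Scale by 85: particular solution (-12835, 3060); reduce u mod 474: (437, -104).
General solution: u = 437 + 474t, v = -104 - 113t for integer t.
-2223 ≤ 437 + 474t ≤ 5801 gives t ∈ [-5, 11], which is 17 values.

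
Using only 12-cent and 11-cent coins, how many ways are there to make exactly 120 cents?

Need nonnegative integers with 12j + 11k = 120.
gcd(12, 11) = 1, and 12·(1) + 11·(-1) = 1.
So (j₀, k₀) = (120, -120); general j = 120 + 11t, k = -120 - 12t.
j ≥ 0 ⇒ t ≥ -10; k ≥ 0 ⇒ t ≤ -10. That's 1 value of t.

1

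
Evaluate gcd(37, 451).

gcd(451, 37):
  451 = 12·37 + 7
  37 = 5·7 + 2
  7 = 3·2 + 1
  2 = 2·1
so gcd(451, 37) = 1.

1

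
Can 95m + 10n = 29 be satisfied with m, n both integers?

gcd(95, 10) = 5  (95 = 9×10 + 5, 10 = 2×5).
5 does not divide 29 (remainder 4), so no integer solutions.

no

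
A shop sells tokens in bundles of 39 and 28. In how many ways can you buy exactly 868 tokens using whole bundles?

Need nonnegative integers with 39j + 28k = 868.
gcd(39, 28) = 1, and 39·(-5) + 28·(7) = 1.
So (j₀, k₀) = (-4340, 6076); general j = -4340 + 28t, k = 6076 - 39t.
j ≥ 0 ⇒ t ≥ 155; k ≥ 0 ⇒ t ≤ 155. That's 1 value of t.

1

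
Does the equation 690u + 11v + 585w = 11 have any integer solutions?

yes

gcd(690, 11) = 1  (690 = 62·11 + 8, 11 = 1·8 + 3, 8 = 2·3 + 2, 3 = 1·2 + 1, 2 = 2·1).
gcd(1, 585) = 1.
1 divides 11, so integer solutions exist.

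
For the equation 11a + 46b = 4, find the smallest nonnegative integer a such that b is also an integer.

38

gcd(46, 11) = 1.
1 divides 4, so solutions exist.
By Bézout, 11×(21) + 46×(-5) = 1.
Scale by 4/1 = 4: (a₀, b₀) = (84, -20).
General solution: a = 84 + 46t, b = -20 - 11t for integer t.
a ≥ 0: smallest is 84 mod 46 = 38 (at t = -1), with b = -9.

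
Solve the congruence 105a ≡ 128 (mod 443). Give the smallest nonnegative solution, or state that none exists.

440

gcd(443, 105) = 1.
1 divides 128, so solutions exist.
By Bézout, 105·(-135) + 443·(32) = 1.
So 105·(-135) ≡ 1 (mod 443); multiply by 128: a ≡ -17280 (mod 443).
Smallest nonnegative: a = -17280 mod 443 = 440.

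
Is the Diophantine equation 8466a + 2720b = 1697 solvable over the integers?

no

gcd(8466, 2720) = 34  (8466 = 3*2720 + 306, 2720 = 8*306 + 272, 306 = 1*272 + 34, 272 = 8*34).
34 does not divide 1697 (remainder 31), so no integer solutions.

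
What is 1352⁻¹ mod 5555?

2683

gcd(5555, 1352):
  5555 = 4×1352 + 147
  1352 = 9×147 + 29
  147 = 5×29 + 2
  29 = 14×2 + 1
  2 = 2×1
so gcd(5555, 1352) = 1.
Back-substitute for Bézout coefficients:
  1 = 29 - 14×2
  ... = 1352×(2683) + 5555×(-653)
So 1352×2683 ≡ 1 (mod 5555), and 2683 mod 5555 = 2683.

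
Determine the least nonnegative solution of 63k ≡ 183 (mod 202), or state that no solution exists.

51

gcd(202, 63):
  202 = 3·63 + 13
  63 = 4·13 + 11
  13 = 1·11 + 2
  11 = 5·2 + 1
  2 = 2·1
so gcd(202, 63) = 1.
1 divides 183, so solutions exist.
Back-substitute for Bézout coefficients:
  1 = 11 - 5·2
  ... = 63·(93) + 202·(-29)
So 63·(93) ≡ 1 (mod 202); multiply by 183: k ≡ 17019 (mod 202).
Smallest nonnegative: k = 17019 mod 202 = 51.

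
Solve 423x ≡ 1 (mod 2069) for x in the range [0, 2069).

gcd(2069, 423) = 1.
By Bézout, 423·(225) + 2069·(-46) = 1.
So 423·225 ≡ 1 (mod 2069), and 225 mod 2069 = 225.

225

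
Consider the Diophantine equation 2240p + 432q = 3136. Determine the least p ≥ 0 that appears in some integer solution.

23

gcd(2240, 432):
  2240 = 5×432 + 80
  432 = 5×80 + 32
  80 = 2×32 + 16
  32 = 2×16
so gcd(2240, 432) = 16.
16 divides 3136, so solutions exist.
Back-substitute for Bézout coefficients:
  16 = 80 - 2×32
  ... = 2240×(11) + 432×(-57)
Scale by 3136/16 = 196: (p₀, q₀) = (2156, -11172).
General solution: p = 2156 + 27t, q = -11172 - 140t for integer t.
p ≥ 0: smallest is 2156 mod 27 = 23 (at t = -79), with q = -112.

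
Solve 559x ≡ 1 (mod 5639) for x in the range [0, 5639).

3107

gcd(5639, 559):
  5639 = 10*559 + 49
  559 = 11*49 + 20
  49 = 2*20 + 9
  20 = 2*9 + 2
  9 = 4*2 + 1
  2 = 2*1
so gcd(5639, 559) = 1.
Back-substitute for Bézout coefficients:
  1 = 9 - 4*2
  ... = 559*(-2532) + 5639*(251)
So 559*-2532 ≡ 1 (mod 5639), and -2532 mod 5639 = 3107.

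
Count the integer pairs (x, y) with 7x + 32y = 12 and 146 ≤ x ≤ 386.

gcd(32, 7):
  32 = 4×7 + 4
  7 = 1×4 + 3
  4 = 1×3 + 1
  3 = 3×1
so gcd(32, 7) = 1.
Back-substitute for Bézout coefficients:
  1 = 4 - 1×3
  ... = 7×(-9) + 32×(2)
Scale by 12: particular solution (-108, 24); reduce x mod 32: (20, -4).
General solution: x = 20 + 32t, y = -4 - 7t for integer t.
146 ≤ 20 + 32t ≤ 386 gives t ∈ [4, 11], which is 8 values.

8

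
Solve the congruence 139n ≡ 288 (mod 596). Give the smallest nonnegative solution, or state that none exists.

gcd(596, 139):
  596 = 4*139 + 40
  139 = 3*40 + 19
  40 = 2*19 + 2
  19 = 9*2 + 1
  2 = 2*1
so gcd(596, 139) = 1.
1 divides 288, so solutions exist.
Back-substitute for Bézout coefficients:
  1 = 19 - 9*2
  ... = 139*(283) + 596*(-66)
So 139*(283) ≡ 1 (mod 596); multiply by 288: n ≡ 81504 (mod 596).
Smallest nonnegative: n = 81504 mod 596 = 448.

448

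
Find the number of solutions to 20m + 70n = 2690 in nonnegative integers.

gcd(70, 20) = 10.
By Bézout, 20·(-3) + 70·(1) = 10.
One solution: (5, 37).
General: m = 5 + 7t, n = 37 - 2t.
m ≥ 0 ⇒ t ≥ 0; n ≥ 0 ⇒ t ≤ 18. So t ∈ [0, 18]: 19 solutions.

19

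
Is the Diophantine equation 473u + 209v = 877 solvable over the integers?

gcd(473, 209) = 11.
11 does not divide 877 (remainder 8), so no integer solutions.

no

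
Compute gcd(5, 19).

gcd(19, 5):
  19 = 3×5 + 4
  5 = 1×4 + 1
  4 = 4×1
so gcd(19, 5) = 1.

1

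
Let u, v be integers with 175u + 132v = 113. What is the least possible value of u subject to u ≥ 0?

107

gcd(175, 132) = 1.
1 divides 113, so solutions exist.
By Bézout, 175×(43) + 132×(-57) = 1.
Scale by 113/1 = 113: (u₀, v₀) = (4859, -6441).
General solution: u = 4859 + 132t, v = -6441 - 175t for integer t.
u ≥ 0: smallest is 4859 mod 132 = 107 (at t = -36), with v = -141.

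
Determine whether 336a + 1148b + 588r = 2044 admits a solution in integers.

gcd(1148, 336):
  1148 = 3*336 + 140
  336 = 2*140 + 56
  140 = 2*56 + 28
  56 = 2*28
so gcd(1148, 336) = 28.
gcd(28, 588) = 28.
28 divides 2044, so integer solutions exist.

yes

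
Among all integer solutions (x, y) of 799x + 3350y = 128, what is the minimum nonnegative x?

2172

gcd(3350, 799) = 1  (3350 = 4*799 + 154, 799 = 5*154 + 29, 154 = 5*29 + 9, 29 = 3*9 + 2, 9 = 4*2 + 1, 2 = 2*1).
1 divides 128, so solutions exist.
Back-substituting, 799*(-1501) + 3350*(358) = 1.
Scale by 128/1 = 128: (x₀, y₀) = (-192128, 45824).
General solution: x = -192128 + 3350t, y = 45824 - 799t for integer t.
x ≥ 0: smallest is -192128 mod 3350 = 2172 (at t = 58), with y = -518.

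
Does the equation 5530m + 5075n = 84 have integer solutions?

no

gcd(5530, 5075) = 35  (5530 = 1*5075 + 455, 5075 = 11*455 + 70, 455 = 6*70 + 35, 70 = 2*35).
35 does not divide 84 (remainder 14), so no integer solutions.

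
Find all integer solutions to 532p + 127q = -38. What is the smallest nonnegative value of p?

gcd(532, 127):
  532 = 4×127 + 24
  127 = 5×24 + 7
  24 = 3×7 + 3
  7 = 2×3 + 1
  3 = 3×1
so gcd(532, 127) = 1.
1 divides -38, so solutions exist.
Back-substitute for Bézout coefficients:
  1 = 7 - 2×3
  ... = 532×(-37) + 127×(155)
Scale by -38/1 = -38: (p₀, q₀) = (1406, -5890).
General solution: p = 1406 + 127t, q = -5890 - 532t for integer t.
p ≥ 0: smallest is 1406 mod 127 = 9 (at t = -11), with q = -38.

9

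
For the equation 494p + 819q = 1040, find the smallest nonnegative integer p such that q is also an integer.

22

gcd(819, 494) = 13.
13 divides 1040, so solutions exist.
By Bézout, 494*(5) + 819*(-3) = 13.
Scale by 1040/13 = 80: (p₀, q₀) = (400, -240).
General solution: p = 400 + 63t, q = -240 - 38t for integer t.
p ≥ 0: smallest is 400 mod 63 = 22 (at t = -6), with q = -12.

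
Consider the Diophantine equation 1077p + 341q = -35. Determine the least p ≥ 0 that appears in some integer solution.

gcd(1077, 341):
  1077 = 3·341 + 54
  341 = 6·54 + 17
  54 = 3·17 + 3
  17 = 5·3 + 2
  3 = 1·2 + 1
  2 = 2·1
so gcd(1077, 341) = 1.
1 divides -35, so solutions exist.
Back-substitute for Bézout coefficients:
  1 = 3 - 1·2
  ... = 1077·(120) + 341·(-379)
Scale by -35/1 = -35: (p₀, q₀) = (-4200, 13265).
General solution: p = -4200 + 341t, q = 13265 - 1077t for integer t.
p ≥ 0: smallest is -4200 mod 341 = 233 (at t = 13), with q = -736.

233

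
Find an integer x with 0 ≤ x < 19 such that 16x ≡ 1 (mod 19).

6

gcd(19, 16) = 1.
By Bézout, 16·(6) + 19·(-5) = 1.
So 16·6 ≡ 1 (mod 19), and 6 mod 19 = 6.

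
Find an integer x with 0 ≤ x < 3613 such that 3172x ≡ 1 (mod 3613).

2933

gcd(3613, 3172):
  3613 = 1×3172 + 441
  3172 = 7×441 + 85
  441 = 5×85 + 16
  85 = 5×16 + 5
  16 = 3×5 + 1
  5 = 5×1
so gcd(3613, 3172) = 1.
Back-substitute for Bézout coefficients:
  1 = 16 - 3×5
  ... = 3172×(-680) + 3613×(597)
So 3172×-680 ≡ 1 (mod 3613), and -680 mod 3613 = 2933.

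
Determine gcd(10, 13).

1

gcd(13, 10):
  13 = 1·10 + 3
  10 = 3·3 + 1
  3 = 3·1
so gcd(13, 10) = 1.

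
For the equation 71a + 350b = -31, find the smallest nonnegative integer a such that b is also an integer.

39

gcd(350, 71):
  350 = 4·71 + 66
  71 = 1·66 + 5
  66 = 13·5 + 1
  5 = 5·1
so gcd(350, 71) = 1.
1 divides -31, so solutions exist.
Back-substitute for Bézout coefficients:
  1 = 66 - 13·5
  ... = 71·(-69) + 350·(14)
Scale by -31/1 = -31: (a₀, b₀) = (2139, -434).
General solution: a = 2139 + 350t, b = -434 - 71t for integer t.
a ≥ 0: smallest is 2139 mod 350 = 39 (at t = -6), with b = -8.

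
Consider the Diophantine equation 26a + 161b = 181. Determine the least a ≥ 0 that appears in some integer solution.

137

gcd(161, 26) = 1.
1 divides 181, so solutions exist.
By Bézout, 26×(31) + 161×(-5) = 1.
Scale by 181/1 = 181: (a₀, b₀) = (5611, -905).
General solution: a = 5611 + 161t, b = -905 - 26t for integer t.
a ≥ 0: smallest is 5611 mod 161 = 137 (at t = -34), with b = -21.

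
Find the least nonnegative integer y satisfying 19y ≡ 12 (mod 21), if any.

gcd(21, 19) = 1  (21 = 1*19 + 2, 19 = 9*2 + 1, 2 = 2*1).
1 divides 12, so solutions exist.
Back-substituting, 19*(10) + 21*(-9) = 1.
So 19*(10) ≡ 1 (mod 21); multiply by 12: y ≡ 120 (mod 21).
Smallest nonnegative: y = 120 mod 21 = 15.

15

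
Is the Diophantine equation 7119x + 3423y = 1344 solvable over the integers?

gcd(7119, 3423):
  7119 = 2×3423 + 273
  3423 = 12×273 + 147
  273 = 1×147 + 126
  147 = 1×126 + 21
  126 = 6×21
so gcd(7119, 3423) = 21.
21 divides 1344, so integer solutions exist.

yes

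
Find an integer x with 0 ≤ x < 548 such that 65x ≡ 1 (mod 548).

gcd(548, 65):
  548 = 8·65 + 28
  65 = 2·28 + 9
  28 = 3·9 + 1
  9 = 9·1
so gcd(548, 65) = 1.
Back-substitute for Bézout coefficients:
  1 = 28 - 3·9
  ... = 65·(-59) + 548·(7)
So 65·-59 ≡ 1 (mod 548), and -59 mod 548 = 489.

489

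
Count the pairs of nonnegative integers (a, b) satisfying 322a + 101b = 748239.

gcd(322, 101) = 1.
By Bézout, 322×(16) + 101×(-51) = 1.
One solution: (92, 7115).
General: a = 92 + 101t, b = 7115 - 322t.
a ≥ 0 ⇒ t ≥ 0; b ≥ 0 ⇒ t ≤ 22. So t ∈ [0, 22]: 23 solutions.

23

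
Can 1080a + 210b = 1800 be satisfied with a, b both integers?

yes

gcd(1080, 210) = 30.
30 divides 1800, so integer solutions exist.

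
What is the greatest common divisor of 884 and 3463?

gcd(3463, 884):
  3463 = 3·884 + 811
  884 = 1·811 + 73
  811 = 11·73 + 8
  73 = 9·8 + 1
  8 = 8·1
so gcd(3463, 884) = 1.

1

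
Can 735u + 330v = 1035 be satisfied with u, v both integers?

yes

gcd(735, 330) = 15  (735 = 2*330 + 75, 330 = 4*75 + 30, 75 = 2*30 + 15, 30 = 2*15).
15 divides 1035, so integer solutions exist.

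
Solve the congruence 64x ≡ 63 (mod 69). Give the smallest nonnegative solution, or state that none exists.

gcd(69, 64) = 1  (69 = 1·64 + 5, 64 = 12·5 + 4, 5 = 1·4 + 1, 4 = 4·1).
1 divides 63, so solutions exist.
Back-substituting, 64·(-14) + 69·(13) = 1.
So 64·(-14) ≡ 1 (mod 69); multiply by 63: x ≡ -882 (mod 69).
Smallest nonnegative: x = -882 mod 69 = 15.

15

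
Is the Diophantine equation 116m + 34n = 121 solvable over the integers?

gcd(116, 34):
  116 = 3·34 + 14
  34 = 2·14 + 6
  14 = 2·6 + 2
  6 = 3·2
so gcd(116, 34) = 2.
2 does not divide 121 (remainder 1), so no integer solutions.

no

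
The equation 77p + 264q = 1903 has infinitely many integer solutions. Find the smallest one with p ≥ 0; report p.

gcd(264, 77):
  264 = 3×77 + 33
  77 = 2×33 + 11
  33 = 3×11
so gcd(264, 77) = 11.
11 divides 1903, so solutions exist.
Back-substitute for Bézout coefficients:
  11 = 77 - 2×33
  ... = 77×(7) + 264×(-2)
Scale by 1903/11 = 173: (p₀, q₀) = (1211, -346).
General solution: p = 1211 + 24t, q = -346 - 7t for integer t.
p ≥ 0: smallest is 1211 mod 24 = 11 (at t = -50), with q = 4.

11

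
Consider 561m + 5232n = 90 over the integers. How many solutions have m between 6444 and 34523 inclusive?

16

gcd(5232, 561):
  5232 = 9×561 + 183
  561 = 3×183 + 12
  183 = 15×12 + 3
  12 = 4×3
so gcd(5232, 561) = 3.
Back-substitute for Bézout coefficients:
  3 = 183 - 15×12
  ... = 561×(-429) + 5232×(46)
Scale by 30: particular solution (-12870, 1380); reduce m mod 1744: (1082, -116).
General solution: m = 1082 + 1744t, n = -116 - 187t for integer t.
6444 ≤ 1082 + 1744t ≤ 34523 gives t ∈ [4, 19], which is 16 values.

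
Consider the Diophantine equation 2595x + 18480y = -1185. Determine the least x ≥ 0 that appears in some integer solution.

85

gcd(18480, 2595):
  18480 = 7×2595 + 315
  2595 = 8×315 + 75
  315 = 4×75 + 15
  75 = 5×15
so gcd(18480, 2595) = 15.
15 divides -1185, so solutions exist.
Back-substitute for Bézout coefficients:
  15 = 315 - 4×75
  ... = 2595×(-235) + 18480×(33)
Scale by -1185/15 = -79: (x₀, y₀) = (18565, -2607).
General solution: x = 18565 + 1232t, y = -2607 - 173t for integer t.
x ≥ 0: smallest is 18565 mod 1232 = 85 (at t = -15), with y = -12.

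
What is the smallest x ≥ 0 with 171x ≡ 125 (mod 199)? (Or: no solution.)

159

gcd(199, 171):
  199 = 1·171 + 28
  171 = 6·28 + 3
  28 = 9·3 + 1
  3 = 3·1
so gcd(199, 171) = 1.
1 divides 125, so solutions exist.
Back-substitute for Bézout coefficients:
  1 = 28 - 9·3
  ... = 171·(-64) + 199·(55)
So 171·(-64) ≡ 1 (mod 199); multiply by 125: x ≡ -8000 (mod 199).
Smallest nonnegative: x = -8000 mod 199 = 159.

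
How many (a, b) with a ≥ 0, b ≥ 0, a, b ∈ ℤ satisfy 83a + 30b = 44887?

18

gcd(83, 30) = 1  (83 = 2×30 + 23, 30 = 1×23 + 7, 23 = 3×7 + 2, 7 = 3×2 + 1, 2 = 2×1).
Back-substituting, 83×(-13) + 30×(36) = 1.
Scale by 44887: one solution is (-583531, 1615932). Reduce a mod 30: (29, 1416).
General: a = 29 + 30t, b = 1416 - 83t.
a ≥ 0 ⇒ t ≥ 0; b ≥ 0 ⇒ t ≤ 17. So t ∈ [0, 17]: 18 solutions.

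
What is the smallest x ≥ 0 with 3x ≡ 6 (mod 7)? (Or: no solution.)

gcd(7, 3) = 1  (7 = 2·3 + 1, 3 = 3·1).
1 divides 6, so solutions exist.
Back-substituting, 3·(-2) + 7·(1) = 1.
So 3·(-2) ≡ 1 (mod 7); multiply by 6: x ≡ -12 (mod 7).
Smallest nonnegative: x = -12 mod 7 = 2.

2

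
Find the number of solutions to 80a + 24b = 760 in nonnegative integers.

3

gcd(80, 24):
  80 = 3*24 + 8
  24 = 3*8
so gcd(80, 24) = 8.
Back-substitute for Bézout coefficients:
  8 = 80 - 3*24
  ... = 80*(1) + 24*(-3)
Scale by 95: one solution is (95, -285). Reduce a mod 3: (2, 25).
General: a = 2 + 3t, b = 25 - 10t.
a ≥ 0 ⇒ t ≥ 0; b ≥ 0 ⇒ t ≤ 2. So t ∈ [0, 2]: 3 solutions.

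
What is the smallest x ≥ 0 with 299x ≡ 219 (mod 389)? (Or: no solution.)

218

gcd(389, 299) = 1  (389 = 1×299 + 90, 299 = 3×90 + 29, 90 = 3×29 + 3, 29 = 9×3 + 2, 3 = 1×2 + 1, 2 = 2×1).
1 divides 219, so solutions exist.
Back-substituting, 299×(-134) + 389×(103) = 1.
So 299×(-134) ≡ 1 (mod 389); multiply by 219: x ≡ -29346 (mod 389).
Smallest nonnegative: x = -29346 mod 389 = 218.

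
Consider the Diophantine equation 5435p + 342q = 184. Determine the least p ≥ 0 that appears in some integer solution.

32

gcd(5435, 342) = 1.
1 divides 184, so solutions exist.
By Bézout, 5435×(-37) + 342×(588) = 1.
Scale by 184/1 = 184: (p₀, q₀) = (-6808, 108192).
General solution: p = -6808 + 342t, q = 108192 - 5435t for integer t.
p ≥ 0: smallest is -6808 mod 342 = 32 (at t = 20), with q = -508.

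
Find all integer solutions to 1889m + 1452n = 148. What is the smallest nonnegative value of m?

728

gcd(1889, 1452):
  1889 = 1×1452 + 437
  1452 = 3×437 + 141
  437 = 3×141 + 14
  141 = 10×14 + 1
  14 = 14×1
so gcd(1889, 1452) = 1.
1 divides 148, so solutions exist.
Back-substitute for Bézout coefficients:
  1 = 141 - 10×14
  ... = 1889×(-103) + 1452×(134)
Scale by 148/1 = 148: (m₀, n₀) = (-15244, 19832).
General solution: m = -15244 + 1452t, n = 19832 - 1889t for integer t.
m ≥ 0: smallest is -15244 mod 1452 = 728 (at t = 11), with n = -947.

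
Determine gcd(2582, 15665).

gcd(15665, 2582) = 1  (15665 = 6×2582 + 173, 2582 = 14×173 + 160, 173 = 1×160 + 13, 160 = 12×13 + 4, 13 = 3×4 + 1, 4 = 4×1).

1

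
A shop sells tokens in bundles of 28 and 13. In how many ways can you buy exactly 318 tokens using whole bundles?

1

Need nonnegative integers with 28j + 13k = 318.
gcd(28, 13) = 1, and 28·(-6) + 13·(13) = 1.
So (j₀, k₀) = (-1908, 4134); general j = -1908 + 13t, k = 4134 - 28t.
j ≥ 0 ⇒ t ≥ 147; k ≥ 0 ⇒ t ≤ 147. That's 1 value of t.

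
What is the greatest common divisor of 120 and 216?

gcd(216, 120) = 24  (216 = 1×120 + 96, 120 = 1×96 + 24, 96 = 4×24).

24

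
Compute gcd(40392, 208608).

gcd(208608, 40392):
  208608 = 5*40392 + 6648
  40392 = 6*6648 + 504
  6648 = 13*504 + 96
  504 = 5*96 + 24
  96 = 4*24
so gcd(208608, 40392) = 24.

24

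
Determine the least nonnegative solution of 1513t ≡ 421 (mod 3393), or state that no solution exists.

1366

gcd(3393, 1513) = 1.
1 divides 421, so solutions exist.
By Bézout, 1513·(-980) + 3393·(437) = 1.
So 1513·(-980) ≡ 1 (mod 3393); multiply by 421: t ≡ -412580 (mod 3393).
Smallest nonnegative: t = -412580 mod 3393 = 1366.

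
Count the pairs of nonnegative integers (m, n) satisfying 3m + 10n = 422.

gcd(10, 3) = 1  (10 = 3×3 + 1, 3 = 3×1).
Back-substituting, 3×(-3) + 10×(1) = 1.
Scale by 422: one solution is (-1266, 422). Reduce m mod 10: (4, 41).
General: m = 4 + 10t, n = 41 - 3t.
m ≥ 0 ⇒ t ≥ 0; n ≥ 0 ⇒ t ≤ 13. So t ∈ [0, 13]: 14 solutions.

14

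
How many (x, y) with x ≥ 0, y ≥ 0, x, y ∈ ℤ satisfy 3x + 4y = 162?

14

gcd(4, 3) = 1.
By Bézout, 3·(-1) + 4·(1) = 1.
One solution: (2, 39).
General: x = 2 + 4t, y = 39 - 3t.
x ≥ 0 ⇒ t ≥ 0; y ≥ 0 ⇒ t ≤ 13. So t ∈ [0, 13]: 14 solutions.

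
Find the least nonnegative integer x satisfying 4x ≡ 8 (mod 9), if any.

gcd(9, 4):
  9 = 2·4 + 1
  4 = 4·1
so gcd(9, 4) = 1.
1 divides 8, so solutions exist.
Back-substitute for Bézout coefficients:
  1 = 9 - 2·4
  ... = 4·(-2) + 9·(1)
So 4·(-2) ≡ 1 (mod 9); multiply by 8: x ≡ -16 (mod 9).
Smallest nonnegative: x = -16 mod 9 = 2.

2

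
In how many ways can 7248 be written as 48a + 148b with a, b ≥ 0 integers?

5

gcd(148, 48) = 4  (148 = 3×48 + 4, 48 = 12×4).
Back-substituting, 48×(-3) + 148×(1) = 4.
Scale by 1812: one solution is (-5436, 1812). Reduce a mod 37: (3, 48).
General: a = 3 + 37t, b = 48 - 12t.
a ≥ 0 ⇒ t ≥ 0; b ≥ 0 ⇒ t ≤ 4. So t ∈ [0, 4]: 5 solutions.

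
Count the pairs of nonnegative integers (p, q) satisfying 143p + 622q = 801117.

gcd(622, 143):
  622 = 4·143 + 50
  143 = 2·50 + 43
  50 = 1·43 + 7
  43 = 6·7 + 1
  7 = 7·1
so gcd(622, 143) = 1.
Back-substitute for Bézout coefficients:
  1 = 43 - 6·7
  ... = 143·(87) + 622·(-20)
Scale by 801117: one solution is (69697179, -16022340). Reduce p mod 622: (213, 1239).
General: p = 213 + 622t, q = 1239 - 143t.
p ≥ 0 ⇒ t ≥ 0; q ≥ 0 ⇒ t ≤ 8. So t ∈ [0, 8]: 9 solutions.

9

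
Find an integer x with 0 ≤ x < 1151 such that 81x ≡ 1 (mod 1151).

gcd(1151, 81) = 1  (1151 = 14*81 + 17, 81 = 4*17 + 13, 17 = 1*13 + 4, 13 = 3*4 + 1, 4 = 4*1).
Back-substituting, 81*(270) + 1151*(-19) = 1.
So 81*270 ≡ 1 (mod 1151), and 270 mod 1151 = 270.

270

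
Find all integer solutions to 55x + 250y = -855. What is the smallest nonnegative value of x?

39

gcd(250, 55) = 5  (250 = 4*55 + 30, 55 = 1*30 + 25, 30 = 1*25 + 5, 25 = 5*5).
5 divides -855, so solutions exist.
Back-substituting, 55*(-9) + 250*(2) = 5.
Scale by -855/5 = -171: (x₀, y₀) = (1539, -342).
General solution: x = 1539 + 50t, y = -342 - 11t for integer t.
x ≥ 0: smallest is 1539 mod 50 = 39 (at t = -30), with y = -12.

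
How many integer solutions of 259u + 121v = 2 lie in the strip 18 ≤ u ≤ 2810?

23

gcd(259, 121) = 1.
By Bézout, 259*(57) + 121*(-122) = 1.
Particular solution: (114, -244).
General solution: u = 114 + 121t, v = -244 - 259t for integer t.
18 ≤ 114 + 121t ≤ 2810 gives t ∈ [0, 22], which is 23 values.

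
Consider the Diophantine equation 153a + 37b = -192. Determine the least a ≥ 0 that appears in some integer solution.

6

gcd(153, 37):
  153 = 4×37 + 5
  37 = 7×5 + 2
  5 = 2×2 + 1
  2 = 2×1
so gcd(153, 37) = 1.
1 divides -192, so solutions exist.
Back-substitute for Bézout coefficients:
  1 = 5 - 2×2
  ... = 153×(15) + 37×(-62)
Scale by -192/1 = -192: (a₀, b₀) = (-2880, 11904).
General solution: a = -2880 + 37t, b = 11904 - 153t for integer t.
a ≥ 0: smallest is -2880 mod 37 = 6 (at t = 78), with b = -30.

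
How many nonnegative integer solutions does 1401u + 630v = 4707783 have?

gcd(1401, 630) = 3.
By Bézout, 1401×(-67) + 630×(149) = 3.
One solution: (3, 7466).
General: u = 3 + 210t, v = 7466 - 467t.
u ≥ 0 ⇒ t ≥ 0; v ≥ 0 ⇒ t ≤ 15. So t ∈ [0, 15]: 16 solutions.

16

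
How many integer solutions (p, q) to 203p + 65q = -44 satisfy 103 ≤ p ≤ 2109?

gcd(203, 65) = 1  (203 = 3·65 + 8, 65 = 8·8 + 1, 8 = 8·1).
Back-substituting, 203·(-8) + 65·(25) = 1.
Scale by -44: particular solution (352, -1100); reduce p mod 65: (27, -85).
General solution: p = 27 + 65t, q = -85 - 203t for integer t.
103 ≤ 27 + 65t ≤ 2109 gives t ∈ [2, 32], which is 31 values.

31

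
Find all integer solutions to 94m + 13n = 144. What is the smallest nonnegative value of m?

9

gcd(94, 13) = 1.
1 divides 144, so solutions exist.
By Bézout, 94×(-4) + 13×(29) = 1.
Scale by 144/1 = 144: (m₀, n₀) = (-576, 4176).
General solution: m = -576 + 13t, n = 4176 - 94t for integer t.
m ≥ 0: smallest is -576 mod 13 = 9 (at t = 45), with n = -54.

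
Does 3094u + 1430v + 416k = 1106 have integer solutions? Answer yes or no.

gcd(3094, 1430) = 26.
gcd(26, 416) = 26.
26 does not divide 1106 (remainder 14), so no integer solutions.

no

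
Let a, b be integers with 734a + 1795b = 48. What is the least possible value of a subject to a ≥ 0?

362

gcd(1795, 734) = 1  (1795 = 2*734 + 327, 734 = 2*327 + 80, 327 = 4*80 + 7, 80 = 11*7 + 3, 7 = 2*3 + 1, 3 = 3*1).
1 divides 48, so solutions exist.
Back-substituting, 734*(-516) + 1795*(211) = 1.
Scale by 48/1 = 48: (a₀, b₀) = (-24768, 10128).
General solution: a = -24768 + 1795t, b = 10128 - 734t for integer t.
a ≥ 0: smallest is -24768 mod 1795 = 362 (at t = 14), with b = -148.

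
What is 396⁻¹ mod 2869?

gcd(2869, 396) = 1.
By Bézout, 396×(-355) + 2869×(49) = 1.
So 396×-355 ≡ 1 (mod 2869), and -355 mod 2869 = 2514.

2514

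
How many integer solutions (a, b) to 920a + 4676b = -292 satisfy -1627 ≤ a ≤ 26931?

24

gcd(4676, 920) = 4.
By Bézout, 920*(-554) + 4676*(109) = 4.
Particular solution: (696, -137).
General solution: a = 696 + 1169t, b = -137 - 230t for integer t.
-1627 ≤ 696 + 1169t ≤ 26931 gives t ∈ [-1, 22], which is 24 values.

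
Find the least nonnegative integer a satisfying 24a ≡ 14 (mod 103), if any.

95

gcd(103, 24) = 1.
1 divides 14, so solutions exist.
By Bézout, 24×(-30) + 103×(7) = 1.
So 24×(-30) ≡ 1 (mod 103); multiply by 14: a ≡ -420 (mod 103).
Smallest nonnegative: a = -420 mod 103 = 95.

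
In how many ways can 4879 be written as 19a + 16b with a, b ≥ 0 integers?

gcd(19, 16) = 1.
By Bézout, 19·(-5) + 16·(6) = 1.
One solution: (5, 299).
General: a = 5 + 16t, b = 299 - 19t.
a ≥ 0 ⇒ t ≥ 0; b ≥ 0 ⇒ t ≤ 15. So t ∈ [0, 15]: 16 solutions.

16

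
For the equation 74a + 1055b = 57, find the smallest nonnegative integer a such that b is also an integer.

gcd(1055, 74):
  1055 = 14·74 + 19
  74 = 3·19 + 17
  19 = 1·17 + 2
  17 = 8·2 + 1
  2 = 2·1
so gcd(1055, 74) = 1.
1 divides 57, so solutions exist.
Back-substitute for Bézout coefficients:
  1 = 17 - 8·2
  ... = 74·(499) + 1055·(-35)
Scale by 57/1 = 57: (a₀, b₀) = (28443, -1995).
General solution: a = 28443 + 1055t, b = -1995 - 74t for integer t.
a ≥ 0: smallest is 28443 mod 1055 = 1013 (at t = -26), with b = -71.

1013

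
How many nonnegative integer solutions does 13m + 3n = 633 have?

17

gcd(13, 3) = 1.
By Bézout, 13*(1) + 3*(-4) = 1.
One solution: (0, 211).
General: m = 0 + 3t, n = 211 - 13t.
m ≥ 0 ⇒ t ≥ 0; n ≥ 0 ⇒ t ≤ 16. So t ∈ [0, 16]: 17 solutions.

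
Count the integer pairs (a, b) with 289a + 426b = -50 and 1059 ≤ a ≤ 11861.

gcd(426, 289):
  426 = 1×289 + 137
  289 = 2×137 + 15
  137 = 9×15 + 2
  15 = 7×2 + 1
  2 = 2×1
so gcd(426, 289) = 1.
Back-substitute for Bézout coefficients:
  1 = 15 - 7×2
  ... = 289×(199) + 426×(-135)
Scale by -50: particular solution (-9950, 6750); reduce a mod 426: (274, -186).
General solution: a = 274 + 426t, b = -186 - 289t for integer t.
1059 ≤ 274 + 426t ≤ 11861 gives t ∈ [2, 27], which is 26 values.

26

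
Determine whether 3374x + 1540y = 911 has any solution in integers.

gcd(3374, 1540) = 14  (3374 = 2×1540 + 294, 1540 = 5×294 + 70, 294 = 4×70 + 14, 70 = 5×14).
14 does not divide 911 (remainder 1), so no integer solutions.

no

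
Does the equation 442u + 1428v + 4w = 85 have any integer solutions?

gcd(1428, 442):
  1428 = 3×442 + 102
  442 = 4×102 + 34
  102 = 3×34
so gcd(1428, 442) = 34.
gcd(34, 4) = 2.
2 does not divide 85 (remainder 1), so no integer solutions.

no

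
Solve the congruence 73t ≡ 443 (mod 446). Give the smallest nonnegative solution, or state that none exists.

gcd(446, 73) = 1.
1 divides 443, so solutions exist.
By Bézout, 73·(55) + 446·(-9) = 1.
So 73·(55) ≡ 1 (mod 446); multiply by 443: t ≡ 24365 (mod 446).
Smallest nonnegative: t = 24365 mod 446 = 281.

281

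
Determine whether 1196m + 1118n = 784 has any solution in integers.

no

gcd(1196, 1118) = 26  (1196 = 1*1118 + 78, 1118 = 14*78 + 26, 78 = 3*26).
26 does not divide 784 (remainder 4), so no integer solutions.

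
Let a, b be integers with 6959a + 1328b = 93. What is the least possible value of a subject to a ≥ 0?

gcd(6959, 1328):
  6959 = 5*1328 + 319
  1328 = 4*319 + 52
  319 = 6*52 + 7
  52 = 7*7 + 3
  7 = 2*3 + 1
  3 = 3*1
so gcd(6959, 1328) = 1.
1 divides 93, so solutions exist.
Back-substitute for Bézout coefficients:
  1 = 7 - 2*3
  ... = 6959*(383) + 1328*(-2007)
Scale by 93/1 = 93: (a₀, b₀) = (35619, -186651).
General solution: a = 35619 + 1328t, b = -186651 - 6959t for integer t.
a ≥ 0: smallest is 35619 mod 1328 = 1091 (at t = -26), with b = -5717.

1091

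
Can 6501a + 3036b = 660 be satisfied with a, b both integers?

yes

gcd(6501, 3036) = 33  (6501 = 2*3036 + 429, 3036 = 7*429 + 33, 429 = 13*33).
33 divides 660, so integer solutions exist.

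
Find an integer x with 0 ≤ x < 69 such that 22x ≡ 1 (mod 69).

gcd(69, 22) = 1.
By Bézout, 22×(22) + 69×(-7) = 1.
So 22×22 ≡ 1 (mod 69), and 22 mod 69 = 22.

22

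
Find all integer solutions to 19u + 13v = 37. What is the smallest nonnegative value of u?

4

gcd(19, 13):
  19 = 1*13 + 6
  13 = 2*6 + 1
  6 = 6*1
so gcd(19, 13) = 1.
1 divides 37, so solutions exist.
Back-substitute for Bézout coefficients:
  1 = 13 - 2*6
  ... = 19*(-2) + 13*(3)
Scale by 37/1 = 37: (u₀, v₀) = (-74, 111).
General solution: u = -74 + 13t, v = 111 - 19t for integer t.
u ≥ 0: smallest is -74 mod 13 = 4 (at t = 6), with v = -3.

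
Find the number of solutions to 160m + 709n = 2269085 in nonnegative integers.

20

gcd(709, 160) = 1.
By Bézout, 160·(226) + 709·(-51) = 1.
One solution: (600, 3065).
General: m = 600 + 709t, n = 3065 - 160t.
m ≥ 0 ⇒ t ≥ 0; n ≥ 0 ⇒ t ≤ 19. So t ∈ [0, 19]: 20 solutions.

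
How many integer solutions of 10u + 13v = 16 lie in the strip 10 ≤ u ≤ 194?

15

gcd(13, 10):
  13 = 1·10 + 3
  10 = 3·3 + 1
  3 = 3·1
so gcd(13, 10) = 1.
Back-substitute for Bézout coefficients:
  1 = 10 - 3·3
  ... = 10·(4) + 13·(-3)
Scale by 16: particular solution (64, -48); reduce u mod 13: (12, -8).
General solution: u = 12 + 13t, v = -8 - 10t for integer t.
10 ≤ 12 + 13t ≤ 194 gives t ∈ [0, 14], which is 15 values.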